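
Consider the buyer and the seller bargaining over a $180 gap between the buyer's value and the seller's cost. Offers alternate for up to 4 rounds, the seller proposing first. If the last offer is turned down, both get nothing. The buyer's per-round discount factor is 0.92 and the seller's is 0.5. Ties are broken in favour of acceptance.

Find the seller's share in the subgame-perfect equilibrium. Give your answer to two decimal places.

21.02

Solve by backward induction from round 4.
Round 4 (the buyer proposes): rejection yields 0 for the seller; the buyer offers 0 and keeps 180.
Round 3 (the seller proposes): the buyer can get 180 next round, worth 0.92 × 180 = 165.6 now; the seller offers that and keeps 14.4.
Round 2 (the buyer proposes): the seller can get 14.4 next round, worth 0.5 × 14.4 = 7.2 now, so the buyer offers 7.2, keeping 172.8.
Round 1 (the seller proposes): the buyer can get 172.8 next round, worth 0.92 × 172.8 = 158.976 now, so the seller offers 158.976, keeping 21.024.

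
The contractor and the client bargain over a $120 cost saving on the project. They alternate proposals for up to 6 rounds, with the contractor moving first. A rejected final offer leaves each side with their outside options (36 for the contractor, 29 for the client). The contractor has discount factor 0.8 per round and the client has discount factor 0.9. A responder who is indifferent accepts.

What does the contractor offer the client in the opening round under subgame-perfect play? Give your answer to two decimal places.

76.34

Round 6 (the client proposes): the contractor gets 36 if talks fail, so the client offers 36 and keeps 84.
Round 5 (the contractor proposes): the client can get 84 next round, worth 0.9 × 84 = 75.6 now, so the contractor offers 75.6, keeping 44.4.
Round 4 (the client proposes): the contractor can get 44.4 next round, worth 0.8 × 44.4 = 35.52 now. The client offers 35.52 and keeps 120 − 35.52 = 84.48.
Round 3 (the contractor proposes): the client can get 84.48 next round, worth 0.9 × 84.48 = 76.032 now. The contractor offers 76.032 and keeps 120 − 76.032 = 43.968.
Round 2 (the client proposes): the contractor can get 43.968 next round, worth 0.8 × 43.968 = 35.1744 now, so the client offers 35.1744, keeping 84.8256.
Round 1 (the contractor proposes): the client can get 84.8256 next round, worth 0.9 × 84.8256 = 76.34304 now. The contractor offers 76.34304 and keeps 120 − 76.34304 = 43.65696.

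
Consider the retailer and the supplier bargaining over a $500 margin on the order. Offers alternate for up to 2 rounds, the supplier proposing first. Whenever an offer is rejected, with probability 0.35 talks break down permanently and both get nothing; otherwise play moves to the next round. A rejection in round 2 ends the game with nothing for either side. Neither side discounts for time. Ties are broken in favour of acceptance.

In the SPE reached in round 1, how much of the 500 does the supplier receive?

By backward induction:
Round 2 (the retailer proposes): the supplier will accept anything ≥ 0, so the retailer offers 0 and keeps 500.
Round 1 (the supplier proposes): rejecting gives the retailer an expected 0.65 × 500 = 325; the supplier offers that and keeps 175.

175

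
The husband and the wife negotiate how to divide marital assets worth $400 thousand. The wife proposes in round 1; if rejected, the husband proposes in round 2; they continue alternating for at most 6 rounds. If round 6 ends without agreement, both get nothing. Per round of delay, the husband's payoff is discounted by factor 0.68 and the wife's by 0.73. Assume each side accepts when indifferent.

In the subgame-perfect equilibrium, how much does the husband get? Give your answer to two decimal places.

By backward induction:
Round 6 (the husband proposes): rejection yields 0 for the wife; the husband offers 0 and keeps 400.
Round 5 (the wife proposes): the husband can get 400 next round, worth 0.68 × 400 = 272 now; the wife offers that and keeps 128.
Round 4 (the husband proposes): the wife can get 128 next round, worth 0.73 × 128 = 93.44 now. The husband offers 93.44 and keeps 400 − 93.44 = 306.56.
Round 3 (the wife proposes): the husband can get 306.56 next round, worth 0.68 × 306.56 = 208.4608 now, so the wife offers 208.4608, keeping 191.5392.
Round 2 (the husband proposes): the wife can get 191.5392 next round, worth 0.73 × 191.5392 = 139.823616 now; the husband offers that and keeps 260.176384.
Round 1 (the wife proposes): the husband can get 260.176384 next round, worth 0.68 × 260.176384 = 176.91994112 now, so the wife offers 176.91994112, keeping 223.08005888.

176.92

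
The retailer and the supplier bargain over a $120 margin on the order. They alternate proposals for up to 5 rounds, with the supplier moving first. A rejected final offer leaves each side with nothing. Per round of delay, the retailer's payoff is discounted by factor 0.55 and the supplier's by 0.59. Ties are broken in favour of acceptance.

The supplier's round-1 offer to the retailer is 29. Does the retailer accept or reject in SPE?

Reject

Round 5 (the supplier proposes): rejection yields 0 for the retailer; the supplier offers 0 and keeps 120.
Round 4 (the retailer proposes): the supplier can get 120 next round, worth 0.59 × 120 = 70.8 now, so the retailer offers 70.8, keeping 49.2.
Round 3 (the supplier proposes): the retailer can get 49.2 next round, worth 0.55 × 49.2 = 27.06 now; the supplier offers that and keeps 92.94.
Round 2 (the retailer proposes): the supplier can get 92.94 next round, worth 0.59 × 92.94 = 54.8346 now. The retailer offers 54.8346 and keeps 120 − 54.8346 = 65.1654.
So by rejecting in round 1, the retailer gets 65.1654 next round, worth 0.55 × 65.1654 = 35.84097 now.
Offer 29 < 35.84097, so the retailer rejects.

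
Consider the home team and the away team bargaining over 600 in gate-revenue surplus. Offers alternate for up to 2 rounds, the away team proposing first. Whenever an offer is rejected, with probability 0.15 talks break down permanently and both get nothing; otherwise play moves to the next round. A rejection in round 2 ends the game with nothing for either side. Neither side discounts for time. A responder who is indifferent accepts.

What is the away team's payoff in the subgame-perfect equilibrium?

Round 2 (the home team proposes): rejection yields 0 for the away team; the home team offers 0 and keeps 600.
Round 1 (the away team proposes): rejecting gives the home team an expected 0.85 × 600 = 510; the away team offers that and keeps 90.

90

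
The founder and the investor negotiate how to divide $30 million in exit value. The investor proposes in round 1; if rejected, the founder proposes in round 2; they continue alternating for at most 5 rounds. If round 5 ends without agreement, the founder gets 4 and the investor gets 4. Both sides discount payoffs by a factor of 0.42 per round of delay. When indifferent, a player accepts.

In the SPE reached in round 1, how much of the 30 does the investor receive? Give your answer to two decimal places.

21.28

Round 5 (the investor proposes): the founder gets 4 if talks fail, so the investor offers 4 and keeps 26.
Round 4 (the founder proposes): the investor can get 26 next round, worth 0.42 × 26 = 10.92 now. The founder offers 10.92 and keeps 30 − 10.92 = 19.08.
Round 3 (the investor proposes): the founder can get 19.08 next round, worth 0.42 × 19.08 = 8.0136 now. The investor offers 8.0136 and keeps 30 − 8.0136 = 21.9864.
Round 2 (the founder proposes): the investor can get 21.9864 next round, worth 0.42 × 21.9864 = 9.234288 now. The founder offers 9.234288 and keeps 30 − 9.234288 = 20.765712.
Round 1 (the investor proposes): the founder can get 20.765712 next round, worth 0.42 × 20.765712 = 8.72159904 now. The investor offers 8.72159904 and keeps 30 − 8.72159904 = 21.27840096.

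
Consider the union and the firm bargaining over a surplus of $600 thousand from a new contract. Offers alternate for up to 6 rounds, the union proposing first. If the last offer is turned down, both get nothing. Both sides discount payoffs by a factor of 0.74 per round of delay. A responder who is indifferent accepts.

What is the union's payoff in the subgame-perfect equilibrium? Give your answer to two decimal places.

Solve by backward induction from round 6.
Round 6 (the firm proposes): the union will accept anything ≥ 0, so the firm offers 0 and keeps 600.
Round 5 (the union proposes): the firm can get 600 next round, worth 0.74 × 600 = 444 now; the union offers that and keeps 156.
Round 4 (the firm proposes): the union can get 156 next round, worth 0.74 × 156 = 115.44 now, so the firm offers 115.44, keeping 484.56.
Round 3 (the union proposes): the firm can get 484.56 next round, worth 0.74 × 484.56 = 358.5744 now. The union offers 358.5744 and keeps 600 − 358.5744 = 241.4256.
Round 2 (the firm proposes): the union can get 241.4256 next round, worth 0.74 × 241.4256 = 178.654944 now, so the firm offers 178.654944, keeping 421.345056.
Round 1 (the union proposes): the firm can get 421.345056 next round, worth 0.74 × 421.345056 = 311.79534144 now, so the union offers 311.79534144, keeping 288.20465856.

288.20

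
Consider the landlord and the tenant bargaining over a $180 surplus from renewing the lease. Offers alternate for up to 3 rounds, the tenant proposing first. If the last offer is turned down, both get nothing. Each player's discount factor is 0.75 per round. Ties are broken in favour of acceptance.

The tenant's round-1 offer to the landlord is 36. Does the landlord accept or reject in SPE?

Round 3 (the tenant proposes): the landlord will accept anything ≥ 0, so the tenant offers 0 and keeps 180.
Round 2 (the landlord proposes): the tenant can get 180 next round, worth 0.75 × 180 = 135 now; the landlord offers that and keeps 45.
So by rejecting in round 1, the landlord gets 45 next round, worth 0.75 × 45 = 33.75 now.
Offer 36 ≥ 33.75, so the landlord accepts.

Accept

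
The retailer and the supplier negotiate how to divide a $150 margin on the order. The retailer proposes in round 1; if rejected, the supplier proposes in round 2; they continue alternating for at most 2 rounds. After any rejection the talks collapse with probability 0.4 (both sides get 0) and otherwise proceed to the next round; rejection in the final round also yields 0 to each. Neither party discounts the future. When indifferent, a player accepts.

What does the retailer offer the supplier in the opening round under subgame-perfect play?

90

By backward induction:
Round 2 (the supplier proposes): the retailer will accept anything ≥ 0, so the supplier offers 0 and keeps 150.
Round 1 (the retailer proposes): rejecting gives the supplier an expected 0.6 × 150 = 90. The retailer offers 90 and keeps 150 − 90 = 60.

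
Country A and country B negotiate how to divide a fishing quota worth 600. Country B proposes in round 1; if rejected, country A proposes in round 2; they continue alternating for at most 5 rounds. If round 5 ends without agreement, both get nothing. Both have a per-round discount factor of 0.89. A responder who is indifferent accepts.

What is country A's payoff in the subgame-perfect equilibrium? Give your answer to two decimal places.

By backward induction:
Round 5 (country B proposes): country A will accept anything ≥ 0, so country B offers 0 and keeps 600.
Round 4 (country A proposes): country B can get 600 next round, worth 0.89 × 600 = 534 now, so country A offers 534, keeping 66.
Round 3 (country B proposes): country A can get 66 next round, worth 0.89 × 66 = 58.74 now. Country B offers 58.74 and keeps 600 − 58.74 = 541.26.
Round 2 (country A proposes): country B can get 541.26 next round, worth 0.89 × 541.26 = 481.7214 now; country A offers that and keeps 118.2786.
Round 1 (country B proposes): country A can get 118.2786 next round, worth 0.89 × 118.2786 = 105.267954 now; country B offers that and keeps 494.732046.

105.27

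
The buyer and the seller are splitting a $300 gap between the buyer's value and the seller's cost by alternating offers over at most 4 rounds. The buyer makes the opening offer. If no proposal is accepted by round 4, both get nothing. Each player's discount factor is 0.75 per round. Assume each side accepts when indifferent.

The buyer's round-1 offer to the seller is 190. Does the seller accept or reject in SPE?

Accept

Work out the seller's continuation value if the offer is rejected.
Round 4 (the seller proposes): the buyer will accept anything ≥ 0, so the seller offers 0 and keeps 300.
Round 3 (the buyer proposes): the seller can get 300 next round, worth 0.75 × 300 = 225 now. The buyer offers 225 and keeps 300 − 225 = 75.
Round 2 (the seller proposes): the buyer can get 75 next round, worth 0.75 × 75 = 56.25 now, so the seller offers 56.25, keeping 243.75.
So by rejecting in round 1, the seller gets 243.75 next round, worth 0.75 × 243.75 = 182.8125 now.
Offer 190 ≥ 182.8125, so the seller accepts.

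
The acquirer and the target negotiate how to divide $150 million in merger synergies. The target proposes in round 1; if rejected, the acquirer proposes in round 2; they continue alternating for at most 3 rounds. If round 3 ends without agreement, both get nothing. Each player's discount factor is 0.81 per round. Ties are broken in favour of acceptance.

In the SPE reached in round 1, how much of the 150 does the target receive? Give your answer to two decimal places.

Solve by backward induction from round 3.
Round 3 (the target proposes): rejection yields 0 for the acquirer; the target offers 0 and keeps 150.
Round 2 (the acquirer proposes): the target can get 150 next round, worth 0.81 × 150 = 121.5 now, so the acquirer offers 121.5, keeping 28.5.
Round 1 (the target proposes): the acquirer can get 28.5 next round, worth 0.81 × 28.5 = 23.085 now, so the target offers 23.085, keeping 126.915.

126.92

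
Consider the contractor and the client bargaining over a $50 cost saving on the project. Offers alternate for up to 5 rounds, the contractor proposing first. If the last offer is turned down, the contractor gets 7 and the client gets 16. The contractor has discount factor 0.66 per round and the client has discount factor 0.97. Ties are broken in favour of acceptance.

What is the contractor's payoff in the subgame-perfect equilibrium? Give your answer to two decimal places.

16.40

Round 5 (the contractor proposes): the client gets 16 if talks fail, so the contractor offers 16 and keeps 34.
Round 4 (the client proposes): the contractor can get 34 next round, worth 0.66 × 34 = 22.44 now. The client offers 22.44 and keeps 50 − 22.44 = 27.56.
Round 3 (the contractor proposes): the client can get 27.56 next round, worth 0.97 × 27.56 = 26.7332 now. The contractor offers 26.7332 and keeps 50 − 26.7332 = 23.2668.
Round 2 (the client proposes): the contractor can get 23.2668 next round, worth 0.66 × 23.2668 = 15.356088 now, so the client offers 15.356088, keeping 34.643912.
Round 1 (the contractor proposes): the client can get 34.643912 next round, worth 0.97 × 34.643912 = 33.60459464 now. The contractor offers 33.60459464 and keeps 50 − 33.60459464 = 16.39540536.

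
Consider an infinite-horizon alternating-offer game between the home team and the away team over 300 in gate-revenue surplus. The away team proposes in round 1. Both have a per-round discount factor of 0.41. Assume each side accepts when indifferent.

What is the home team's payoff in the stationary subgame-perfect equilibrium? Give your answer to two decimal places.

In a stationary SPE each proposer offers the other exactly their discounted continuation value.
If the away team keeps x when proposing and the home team keeps y when proposing, then x = 300 − 0.41y and y = 300 − 0.41x.
Solving: x = 300(1 − 0.41) / (1 − 0.41·0.41) = 177 / 0.8319 ≈ 212.7660.
The home team gets 300 − 212.7660 ≈ 87.2340.

87.23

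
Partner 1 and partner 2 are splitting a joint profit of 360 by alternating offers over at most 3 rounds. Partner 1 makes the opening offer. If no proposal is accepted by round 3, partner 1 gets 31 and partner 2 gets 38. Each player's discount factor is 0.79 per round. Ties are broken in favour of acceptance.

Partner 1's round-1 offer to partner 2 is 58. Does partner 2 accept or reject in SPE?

Round 3 (partner 1 proposes): partner 2 gets 38 if talks fail, so partner 1 offers 38 and keeps 322.
Round 2 (partner 2 proposes): partner 1 can get 322 next round, worth 0.79 × 322 = 254.38 now, so partner 2 offers 254.38, keeping 105.62.
So by rejecting in round 1, partner 2 gets 105.62 next round, worth 0.79 × 105.62 = 83.4398 now.
Offer 58 < 83.4398, so partner 2 rejects.

Reject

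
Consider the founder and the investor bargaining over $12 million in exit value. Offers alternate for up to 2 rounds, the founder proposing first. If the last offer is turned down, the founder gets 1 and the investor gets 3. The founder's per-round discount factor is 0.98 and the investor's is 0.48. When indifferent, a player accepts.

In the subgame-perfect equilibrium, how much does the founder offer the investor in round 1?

5.28

Round 2 (the investor proposes): the founder gets 1 if talks fail, so the investor offers 1 and keeps 11.
Round 1 (the founder proposes): the investor can get 11 next round, worth 0.48 × 11 = 5.28 now. The founder offers 5.28 and keeps 12 − 5.28 = 6.72.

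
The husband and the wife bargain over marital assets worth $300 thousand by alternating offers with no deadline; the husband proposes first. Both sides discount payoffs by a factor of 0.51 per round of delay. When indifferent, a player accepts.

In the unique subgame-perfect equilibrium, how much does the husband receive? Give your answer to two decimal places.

198.68

Let x be the husband's share when the husband proposes and y be the wife's share when the wife proposes.
The wife accepts iff offered ≥ 0.51·y, so x = 300 − 0.51y. Symmetrically y = 300 − 0.51x.
Substituting: x = 300 − 0.51(300 − 0.51x), giving x(1 − 0.51·0.51) = 300(1 − 0.51).
So x = 300 × 0.49 / 0.7399 ≈ 198.6755, and the wife receives 300 − x ≈ 101.3245.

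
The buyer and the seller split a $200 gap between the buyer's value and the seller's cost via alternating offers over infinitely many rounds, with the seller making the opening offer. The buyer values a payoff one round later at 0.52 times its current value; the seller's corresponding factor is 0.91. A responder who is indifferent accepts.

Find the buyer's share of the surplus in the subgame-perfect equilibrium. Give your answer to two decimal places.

17.77

In a stationary SPE each proposer offers the other exactly their discounted continuation value.
If the seller keeps x when proposing and the buyer keeps y when proposing, then x = 200 − 0.52y and y = 200 − 0.91x.
Solving: x = 200(1 − 0.52) / (1 − 0.91·0.52) = 96 / 0.5268 ≈ 182.2323.
The buyer gets 200 − 182.2323 ≈ 17.7677.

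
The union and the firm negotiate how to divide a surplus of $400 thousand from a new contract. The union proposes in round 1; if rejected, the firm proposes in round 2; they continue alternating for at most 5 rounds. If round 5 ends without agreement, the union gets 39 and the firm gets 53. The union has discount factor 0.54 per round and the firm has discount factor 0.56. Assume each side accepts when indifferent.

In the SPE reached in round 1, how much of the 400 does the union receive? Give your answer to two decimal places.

260.95

Solve by backward induction from round 5.
Round 5 (the union proposes): the firm gets 53 if talks fail, so the union offers 53 and keeps 347.
Round 4 (the firm proposes): the union can get 347 next round, worth 0.54 × 347 = 187.38 now. The firm offers 187.38 and keeps 400 − 187.38 = 212.62.
Round 3 (the union proposes): the firm can get 212.62 next round, worth 0.56 × 212.62 = 119.0672 now, so the union offers 119.0672, keeping 280.9328.
Round 2 (the firm proposes): the union can get 280.9328 next round, worth 0.54 × 280.9328 = 151.703712 now. The firm offers 151.703712 and keeps 400 − 151.703712 = 248.296288.
Round 1 (the union proposes): the firm can get 248.296288 next round, worth 0.56 × 248.296288 = 139.04592128 now. The union offers 139.04592128 and keeps 400 − 139.04592128 = 260.95407872.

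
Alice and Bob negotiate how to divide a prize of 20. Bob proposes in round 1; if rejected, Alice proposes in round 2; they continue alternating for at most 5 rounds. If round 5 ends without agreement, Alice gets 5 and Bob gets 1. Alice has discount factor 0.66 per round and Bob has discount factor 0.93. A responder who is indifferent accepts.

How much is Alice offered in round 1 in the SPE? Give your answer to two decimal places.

3.37

Work backward from the last round.
Round 5 (Bob proposes): Alice gets 5 if talks fail, so Bob offers 5 and keeps 15.
Round 4 (Alice proposes): Bob can get 15 next round, worth 0.93 × 15 = 13.95 now, so Alice offers 13.95, keeping 6.05.
Round 3 (Bob proposes): Alice can get 6.05 next round, worth 0.66 × 6.05 = 3.993 now, so Bob offers 3.993, keeping 16.007.
Round 2 (Alice proposes): Bob can get 16.007 next round, worth 0.93 × 16.007 = 14.88651 now, so Alice offers 14.88651, keeping 5.11349.
Round 1 (Bob proposes): Alice can get 5.11349 next round, worth 0.66 × 5.11349 = 3.3749034 now; Bob offers that and keeps 16.6250966.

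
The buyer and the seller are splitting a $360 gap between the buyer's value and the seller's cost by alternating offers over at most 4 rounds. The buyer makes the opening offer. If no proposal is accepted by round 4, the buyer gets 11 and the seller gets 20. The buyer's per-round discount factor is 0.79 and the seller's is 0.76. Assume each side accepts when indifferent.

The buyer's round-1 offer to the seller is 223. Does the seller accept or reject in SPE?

Accept

Round 4 (the seller proposes): the buyer gets 11 if talks fail, so the seller offers 11 and keeps 349.
Round 3 (the buyer proposes): the seller can get 349 next round, worth 0.76 × 349 = 265.24 now; the buyer offers that and keeps 94.76.
Round 2 (the seller proposes): the buyer can get 94.76 next round, worth 0.79 × 94.76 = 74.8604 now; the seller offers that and keeps 285.1396.
So by rejecting in round 1, the seller gets 285.1396 next round, worth 0.76 × 285.1396 = 216.706096 now.
Offer 223 ≥ 216.706096, so the seller accepts.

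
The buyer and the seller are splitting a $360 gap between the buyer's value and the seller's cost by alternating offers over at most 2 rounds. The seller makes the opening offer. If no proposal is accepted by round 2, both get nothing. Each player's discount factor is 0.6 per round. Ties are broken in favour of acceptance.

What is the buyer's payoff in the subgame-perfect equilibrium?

Round 2 (the buyer proposes): rejection yields 0 for the seller; the buyer offers 0 and keeps 360.
Round 1 (the seller proposes): the buyer can get 360 next round, worth 0.6 × 360 = 216 now, so the seller offers 216, keeping 144.

216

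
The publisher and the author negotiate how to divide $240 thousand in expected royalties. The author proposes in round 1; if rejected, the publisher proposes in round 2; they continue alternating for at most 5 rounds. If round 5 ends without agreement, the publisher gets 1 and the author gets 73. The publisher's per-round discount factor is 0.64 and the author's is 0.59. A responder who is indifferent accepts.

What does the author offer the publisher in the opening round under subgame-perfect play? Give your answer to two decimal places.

By backward induction:
Round 5 (the author proposes): the publisher gets 1 if talks fail, so the author offers 1 and keeps 239.
Round 4 (the publisher proposes): the author can get 239 next round, worth 0.59 × 239 = 141.01 now; the publisher offers that and keeps 98.99.
Round 3 (the author proposes): the publisher can get 98.99 next round, worth 0.64 × 98.99 = 63.3536 now; the author offers that and keeps 176.6464.
Round 2 (the publisher proposes): the author can get 176.6464 next round, worth 0.59 × 176.6464 = 104.221376 now. The publisher offers 104.221376 and keeps 240 − 104.221376 = 135.778624.
Round 1 (the author proposes): the publisher can get 135.778624 next round, worth 0.64 × 135.778624 = 86.89831936 now; the author offers that and keeps 153.10168064.

86.90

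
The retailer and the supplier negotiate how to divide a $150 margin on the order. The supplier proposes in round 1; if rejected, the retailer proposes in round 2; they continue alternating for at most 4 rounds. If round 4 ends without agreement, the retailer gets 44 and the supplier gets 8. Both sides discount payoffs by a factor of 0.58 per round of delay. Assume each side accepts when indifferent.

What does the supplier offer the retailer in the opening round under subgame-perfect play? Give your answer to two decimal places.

64.25

Solve by backward induction from round 4.
Round 4 (the retailer proposes): the supplier gets 8 if talks fail, so the retailer offers 8 and keeps 142.
Round 3 (the supplier proposes): the retailer can get 142 next round, worth 0.58 × 142 = 82.36 now. The supplier offers 82.36 and keeps 150 − 82.36 = 67.64.
Round 2 (the retailer proposes): the supplier can get 67.64 next round, worth 0.58 × 67.64 = 39.2312 now, so the retailer offers 39.2312, keeping 110.7688.
Round 1 (the supplier proposes): the retailer can get 110.7688 next round, worth 0.58 × 110.7688 = 64.245904 now, so the supplier offers 64.245904, keeping 85.754096.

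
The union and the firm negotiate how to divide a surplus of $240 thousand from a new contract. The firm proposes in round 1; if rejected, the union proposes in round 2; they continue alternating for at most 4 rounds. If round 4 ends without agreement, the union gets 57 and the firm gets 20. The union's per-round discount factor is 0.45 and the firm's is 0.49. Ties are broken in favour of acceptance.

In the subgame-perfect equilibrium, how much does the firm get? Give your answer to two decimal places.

163.09

By backward induction:
Round 4 (the union proposes): the firm gets 20 if talks fail, so the union offers 20 and keeps 220.
Round 3 (the firm proposes): the union can get 220 next round, worth 0.45 × 220 = 99 now. The firm offers 99 and keeps 240 − 99 = 141.
Round 2 (the union proposes): the firm can get 141 next round, worth 0.49 × 141 = 69.09 now. The union offers 69.09 and keeps 240 − 69.09 = 170.91.
Round 1 (the firm proposes): the union can get 170.91 next round, worth 0.45 × 170.91 = 76.9095 now. The firm offers 76.9095 and keeps 240 − 76.9095 = 163.0905.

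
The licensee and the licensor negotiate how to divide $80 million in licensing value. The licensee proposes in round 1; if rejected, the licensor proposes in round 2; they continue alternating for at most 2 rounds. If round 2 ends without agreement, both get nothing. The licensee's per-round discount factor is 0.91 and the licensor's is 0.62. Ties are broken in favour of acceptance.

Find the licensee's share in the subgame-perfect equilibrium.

30.4

Round 2 (the licensor proposes): the licensee will accept anything ≥ 0, so the licensor offers 0 and keeps 80.
Round 1 (the licensee proposes): the licensor can get 80 next round, worth 0.62 × 80 = 49.6 now. The licensee offers 49.6 and keeps 80 − 49.6 = 30.4.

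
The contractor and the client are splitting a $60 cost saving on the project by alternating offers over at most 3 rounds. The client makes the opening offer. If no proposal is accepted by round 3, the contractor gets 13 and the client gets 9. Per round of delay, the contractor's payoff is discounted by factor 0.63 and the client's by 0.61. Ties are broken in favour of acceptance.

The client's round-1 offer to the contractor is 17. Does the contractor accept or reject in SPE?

Round 3 (the client proposes): the contractor gets 13 if talks fail, so the client offers 13 and keeps 47.
Round 2 (the contractor proposes): the client can get 47 next round, worth 0.61 × 47 = 28.67 now. The contractor offers 28.67 and keeps 60 − 28.67 = 31.33.
So by rejecting in round 1, the contractor gets 31.33 next round, worth 0.63 × 31.33 = 19.7379 now.
Offer 17 < 19.7379, so the contractor rejects.

Reject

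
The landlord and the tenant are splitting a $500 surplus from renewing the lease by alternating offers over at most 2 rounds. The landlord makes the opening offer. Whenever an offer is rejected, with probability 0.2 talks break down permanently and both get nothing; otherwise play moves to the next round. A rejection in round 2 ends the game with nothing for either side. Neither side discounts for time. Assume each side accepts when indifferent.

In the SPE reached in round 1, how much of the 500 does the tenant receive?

Round 2 (the tenant proposes): rejection yields 0 for the landlord; the tenant offers 0 and keeps 500.
Round 1 (the landlord proposes): rejecting gives the tenant an expected 0.8 × 500 = 400; the landlord offers that and keeps 100.

400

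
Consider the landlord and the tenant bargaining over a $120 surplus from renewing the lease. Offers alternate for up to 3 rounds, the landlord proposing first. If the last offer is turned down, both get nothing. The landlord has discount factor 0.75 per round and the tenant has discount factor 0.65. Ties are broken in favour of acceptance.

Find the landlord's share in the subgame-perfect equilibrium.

By backward induction:
Round 3 (the landlord proposes): rejection yields 0 for the tenant; the landlord offers 0 and keeps 120.
Round 2 (the tenant proposes): the landlord can get 120 next round, worth 0.75 × 120 = 90 now; the tenant offers that and keeps 30.
Round 1 (the landlord proposes): the tenant can get 30 next round, worth 0.65 × 30 = 19.5 now. The landlord offers 19.5 and keeps 120 − 19.5 = 100.5.

100.5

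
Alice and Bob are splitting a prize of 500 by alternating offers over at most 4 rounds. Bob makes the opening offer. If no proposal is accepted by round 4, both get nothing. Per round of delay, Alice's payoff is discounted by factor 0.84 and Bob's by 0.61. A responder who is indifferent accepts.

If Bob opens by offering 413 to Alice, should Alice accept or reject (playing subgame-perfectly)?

Round 4 (Alice proposes): Bob will accept anything ≥ 0, so Alice offers 0 and keeps 500.
Round 3 (Bob proposes): Alice can get 500 next round, worth 0.84 × 500 = 420 now. Bob offers 420 and keeps 500 − 420 = 80.
Round 2 (Alice proposes): Bob can get 80 next round, worth 0.61 × 80 = 48.8 now, so Alice offers 48.8, keeping 451.2.
So by rejecting in round 1, Alice gets 451.2 next round, worth 0.84 × 451.2 = 379.008 now.
Offer 413 ≥ 379.008, so Alice accepts.

Accept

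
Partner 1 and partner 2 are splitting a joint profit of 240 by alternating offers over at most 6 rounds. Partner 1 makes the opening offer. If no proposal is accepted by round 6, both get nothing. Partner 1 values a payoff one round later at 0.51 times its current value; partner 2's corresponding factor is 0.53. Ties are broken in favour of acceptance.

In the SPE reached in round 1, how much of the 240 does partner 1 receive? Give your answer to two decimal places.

151.53

By backward induction:
Round 6 (partner 2 proposes): rejection yields 0 for partner 1; partner 2 offers 0 and keeps 240.
Round 5 (partner 1 proposes): partner 2 can get 240 next round, worth 0.53 × 240 = 127.2 now. Partner 1 offers 127.2 and keeps 240 − 127.2 = 112.8.
Round 4 (partner 2 proposes): partner 1 can get 112.8 next round, worth 0.51 × 112.8 = 57.528 now. Partner 2 offers 57.528 and keeps 240 − 57.528 = 182.472.
Round 3 (partner 1 proposes): partner 2 can get 182.472 next round, worth 0.53 × 182.472 = 96.71016 now; partner 1 offers that and keeps 143.28984.
Round 2 (partner 2 proposes): partner 1 can get 143.28984 next round, worth 0.51 × 143.28984 = 73.0778184 now; partner 2 offers that and keeps 166.9221816.
Round 1 (partner 1 proposes): partner 2 can get 166.9221816 next round, worth 0.53 × 166.9221816 = 88.468756248 now; partner 1 offers that and keeps 151.531243752.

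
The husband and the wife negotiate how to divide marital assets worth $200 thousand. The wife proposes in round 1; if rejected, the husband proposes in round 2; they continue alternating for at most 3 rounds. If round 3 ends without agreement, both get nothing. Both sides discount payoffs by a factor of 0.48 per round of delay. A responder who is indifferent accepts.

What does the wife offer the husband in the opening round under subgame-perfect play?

Round 3 (the wife proposes): the husband will accept anything ≥ 0, so the wife offers 0 and keeps 200.
Round 2 (the husband proposes): the wife can get 200 next round, worth 0.48 × 200 = 96 now, so the husband offers 96, keeping 104.
Round 1 (the wife proposes): the husband can get 104 next round, worth 0.48 × 104 = 49.92 now; the wife offers that and keeps 150.08.

49.92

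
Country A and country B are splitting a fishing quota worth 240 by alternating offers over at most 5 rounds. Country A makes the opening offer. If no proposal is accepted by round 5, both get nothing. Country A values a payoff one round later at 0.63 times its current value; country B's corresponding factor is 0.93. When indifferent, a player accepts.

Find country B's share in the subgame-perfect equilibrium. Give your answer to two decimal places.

130.97

Work backward from the last round.
Round 5 (country A proposes): rejection yields 0 for country B; country A offers 0 and keeps 240.
Round 4 (country B proposes): country A can get 240 next round, worth 0.63 × 240 = 151.2 now, so country B offers 151.2, keeping 88.8.
Round 3 (country A proposes): country B can get 88.8 next round, worth 0.93 × 88.8 = 82.584 now; country A offers that and keeps 157.416.
Round 2 (country B proposes): country A can get 157.416 next round, worth 0.63 × 157.416 = 99.17208 now; country B offers that and keeps 140.82792.
Round 1 (country A proposes): country B can get 140.82792 next round, worth 0.93 × 140.82792 = 130.9699656 now; country A offers that and keeps 109.0300344.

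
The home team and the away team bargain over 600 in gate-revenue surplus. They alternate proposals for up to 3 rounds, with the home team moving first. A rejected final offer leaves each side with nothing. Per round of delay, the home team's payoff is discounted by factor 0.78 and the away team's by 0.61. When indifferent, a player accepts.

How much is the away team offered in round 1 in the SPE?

80.52

Round 3 (the home team proposes): rejection yields 0 for the away team; the home team offers 0 and keeps 600.
Round 2 (the away team proposes): the home team can get 600 next round, worth 0.78 × 600 = 468 now; the away team offers that and keeps 132.
Round 1 (the home team proposes): the away team can get 132 next round, worth 0.61 × 132 = 80.52 now, so the home team offers 80.52, keeping 519.48.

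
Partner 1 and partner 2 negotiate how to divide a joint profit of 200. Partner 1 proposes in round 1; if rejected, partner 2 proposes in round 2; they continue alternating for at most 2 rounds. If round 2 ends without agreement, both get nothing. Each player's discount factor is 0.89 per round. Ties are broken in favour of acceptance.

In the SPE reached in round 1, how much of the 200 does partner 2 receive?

Round 2 (partner 2 proposes): rejection yields 0 for partner 1; partner 2 offers 0 and keeps 200.
Round 1 (partner 1 proposes): partner 2 can get 200 next round, worth 0.89 × 200 = 178 now; partner 1 offers that and keeps 22.

178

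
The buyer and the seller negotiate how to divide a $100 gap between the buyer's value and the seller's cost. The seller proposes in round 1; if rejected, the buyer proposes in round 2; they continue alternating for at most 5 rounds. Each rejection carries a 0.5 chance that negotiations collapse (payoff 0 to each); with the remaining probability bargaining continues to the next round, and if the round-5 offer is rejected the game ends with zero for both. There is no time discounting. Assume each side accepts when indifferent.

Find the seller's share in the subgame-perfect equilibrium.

68.75

Round 5 (the seller proposes): the buyer will accept anything ≥ 0, so the seller offers 0 and keeps 100.
Round 4 (the buyer proposes): rejecting gives the seller an expected 0.5 × 100 = 50, so the buyer offers 50, keeping 50.
Round 3 (the seller proposes): rejecting gives the buyer an expected 0.5 × 50 = 25. The seller offers 25 and keeps 100 − 25 = 75.
Round 2 (the buyer proposes): rejecting gives the seller an expected 0.5 × 75 = 37.5. The buyer offers 37.5 and keeps 100 − 37.5 = 62.5.
Round 1 (the seller proposes): rejecting gives the buyer an expected 0.5 × 62.5 = 31.25. The seller offers 31.25 and keeps 100 − 31.25 = 68.75.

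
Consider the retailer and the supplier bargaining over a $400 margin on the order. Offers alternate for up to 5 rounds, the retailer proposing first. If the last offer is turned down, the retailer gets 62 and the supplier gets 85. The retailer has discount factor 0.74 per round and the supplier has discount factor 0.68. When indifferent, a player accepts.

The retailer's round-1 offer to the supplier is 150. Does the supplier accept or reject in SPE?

Round 5 (the retailer proposes): the supplier gets 85 if talks fail, so the retailer offers 85 and keeps 315.
Round 4 (the supplier proposes): the retailer can get 315 next round, worth 0.74 × 315 = 233.1 now. The supplier offers 233.1 and keeps 400 − 233.1 = 166.9.
Round 3 (the retailer proposes): the supplier can get 166.9 next round, worth 0.68 × 166.9 = 113.492 now. The retailer offers 113.492 and keeps 400 − 113.492 = 286.508.
Round 2 (the supplier proposes): the retailer can get 286.508 next round, worth 0.74 × 286.508 = 212.01592 now, so the supplier offers 212.01592, keeping 187.98408.
So by rejecting in round 1, the supplier gets 187.98408 next round, worth 0.68 × 187.98408 = 127.8291744 now.
Offer 150 ≥ 127.8291744, so the supplier accepts.

Accept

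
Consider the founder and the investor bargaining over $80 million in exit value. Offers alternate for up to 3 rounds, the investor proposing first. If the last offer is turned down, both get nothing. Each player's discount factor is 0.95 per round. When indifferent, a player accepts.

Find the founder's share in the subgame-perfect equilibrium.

Work backward from the last round.
Round 3 (the investor proposes): the founder will accept anything ≥ 0, so the investor offers 0 and keeps 80.
Round 2 (the founder proposes): the investor can get 80 next round, worth 0.95 × 80 = 76 now. The founder offers 76 and keeps 80 − 76 = 4.
Round 1 (the investor proposes): the founder can get 4 next round, worth 0.95 × 4 = 3.8 now; the investor offers that and keeps 76.2.

3.8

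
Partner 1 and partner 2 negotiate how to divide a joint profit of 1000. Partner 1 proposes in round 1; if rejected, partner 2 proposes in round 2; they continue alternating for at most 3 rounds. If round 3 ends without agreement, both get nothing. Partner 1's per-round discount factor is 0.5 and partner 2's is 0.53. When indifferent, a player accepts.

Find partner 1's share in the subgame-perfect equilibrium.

Round 3 (partner 1 proposes): partner 2 will accept anything ≥ 0, so partner 1 offers 0 and keeps 1000.
Round 2 (partner 2 proposes): partner 1 can get 1000 next round, worth 0.5 × 1000 = 500 now; partner 2 offers that and keeps 500.
Round 1 (partner 1 proposes): partner 2 can get 500 next round, worth 0.53 × 500 = 265 now, so partner 1 offers 265, keeping 735.

735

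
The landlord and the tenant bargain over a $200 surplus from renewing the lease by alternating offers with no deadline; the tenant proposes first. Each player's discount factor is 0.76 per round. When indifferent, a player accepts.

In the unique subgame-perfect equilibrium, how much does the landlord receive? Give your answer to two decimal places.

86.36

In a stationary SPE each proposer offers the other exactly their discounted continuation value.
If the tenant keeps x when proposing and the landlord keeps y when proposing, then x = 200 − 0.76y and y = 200 − 0.76x.
Solving: x = 200(1 − 0.76) / (1 − 0.76·0.76) = 48 / 0.4224 ≈ 113.6364.
The landlord gets 200 − 113.6364 ≈ 86.3636.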